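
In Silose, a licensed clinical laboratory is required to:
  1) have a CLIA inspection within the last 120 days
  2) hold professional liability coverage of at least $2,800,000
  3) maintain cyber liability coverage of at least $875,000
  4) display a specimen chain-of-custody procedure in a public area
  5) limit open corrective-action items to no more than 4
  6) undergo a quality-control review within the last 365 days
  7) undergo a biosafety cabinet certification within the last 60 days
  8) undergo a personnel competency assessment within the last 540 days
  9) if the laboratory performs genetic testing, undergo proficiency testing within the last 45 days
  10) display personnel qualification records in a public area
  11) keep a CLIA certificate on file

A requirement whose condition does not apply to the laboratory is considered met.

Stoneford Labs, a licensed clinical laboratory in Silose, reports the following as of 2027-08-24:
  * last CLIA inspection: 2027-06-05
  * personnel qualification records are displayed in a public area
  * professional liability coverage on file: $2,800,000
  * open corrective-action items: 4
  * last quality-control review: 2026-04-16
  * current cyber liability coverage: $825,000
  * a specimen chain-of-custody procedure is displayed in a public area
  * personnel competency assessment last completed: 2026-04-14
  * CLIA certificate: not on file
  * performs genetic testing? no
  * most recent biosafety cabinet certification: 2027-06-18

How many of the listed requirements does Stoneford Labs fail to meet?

1. CLIA inspection 80 days ago vs limit 120 → met
2. professional liability coverage $2,800,000 ≥ $2,800,000 → met
3. cyber liability coverage $825,000 < $875,000 → not met
4. specimen chain-of-custody procedure present → met
5. open corrective-action items 4 ≤ 4 → met
6. quality-control review 495 days ago vs limit 365 → not met
7. biosafety cabinet certification 67 days ago vs limit 60 → not met
8. personnel competency assessment 497 days ago vs limit 540 → met
9. condition 'performs genetic testing' does not hold → requirement n/a → met
10. personnel qualification records present → met
11. CLIA certificate absent → not met
Not met: 4 of 11

4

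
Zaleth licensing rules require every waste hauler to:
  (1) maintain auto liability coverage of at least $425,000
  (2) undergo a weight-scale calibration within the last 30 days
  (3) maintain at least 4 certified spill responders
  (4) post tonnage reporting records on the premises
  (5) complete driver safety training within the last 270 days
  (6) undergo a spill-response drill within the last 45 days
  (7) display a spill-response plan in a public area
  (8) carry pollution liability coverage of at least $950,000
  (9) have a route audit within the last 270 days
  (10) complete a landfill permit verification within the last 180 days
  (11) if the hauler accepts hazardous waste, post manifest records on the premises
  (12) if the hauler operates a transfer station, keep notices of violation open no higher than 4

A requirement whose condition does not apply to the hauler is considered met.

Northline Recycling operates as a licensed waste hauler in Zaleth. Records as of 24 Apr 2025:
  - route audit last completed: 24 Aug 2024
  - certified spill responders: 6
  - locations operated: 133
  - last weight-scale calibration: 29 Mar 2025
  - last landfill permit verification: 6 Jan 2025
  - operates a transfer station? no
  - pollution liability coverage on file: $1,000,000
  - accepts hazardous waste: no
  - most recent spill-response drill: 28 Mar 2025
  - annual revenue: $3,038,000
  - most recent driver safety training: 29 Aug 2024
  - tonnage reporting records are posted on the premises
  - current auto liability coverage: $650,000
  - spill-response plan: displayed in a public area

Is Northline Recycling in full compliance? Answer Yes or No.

1. auto liability coverage $650,000 ≥ $425,000 → met
2. weight-scale calibration 26 days ago vs limit 30 → met
3. certified spill responders 6 ≥ 4 → met
4. tonnage reporting records present → met
5. driver safety training 238 days ago vs limit 270 → met
6. spill-response drill 27 days ago vs limit 45 → met
7. spill-response plan present → met
8. pollution liability coverage $1,000,000 ≥ $950,000 → met
9. route audit 243 days ago vs limit 270 → met
10. landfill permit verification 108 days ago vs limit 180 → met
11. condition 'accepts hazardous waste' does not hold → requirement n/a → met
12. condition 'operates a transfer station' does not hold → requirement n/a → met
All met.

Yes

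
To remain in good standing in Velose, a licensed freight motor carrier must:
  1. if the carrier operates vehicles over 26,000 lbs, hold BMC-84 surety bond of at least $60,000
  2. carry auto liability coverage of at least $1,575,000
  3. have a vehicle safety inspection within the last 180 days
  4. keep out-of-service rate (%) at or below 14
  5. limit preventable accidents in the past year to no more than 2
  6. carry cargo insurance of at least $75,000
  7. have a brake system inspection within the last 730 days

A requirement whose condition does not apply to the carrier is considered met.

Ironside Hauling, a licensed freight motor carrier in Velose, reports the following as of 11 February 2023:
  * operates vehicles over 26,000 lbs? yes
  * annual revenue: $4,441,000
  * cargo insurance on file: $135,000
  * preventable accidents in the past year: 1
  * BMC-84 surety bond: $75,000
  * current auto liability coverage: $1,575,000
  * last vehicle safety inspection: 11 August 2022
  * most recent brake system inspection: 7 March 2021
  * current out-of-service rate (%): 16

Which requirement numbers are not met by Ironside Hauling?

3, 4

1. condition 'operates vehicles over 26,000 lbs' holds; BMC-84 surety bond $75,000 ≥ $60,000 → met
2. auto liability coverage $1,575,000 ≥ $1,575,000 → met
3. vehicle safety inspection 184 days ago vs limit 180 → not met
4. out-of-service rate (%) 16 > 14 → not met
5. preventable accidents in the past year 1 ≤ 2 → met
6. cargo insurance $135,000 ≥ $75,000 → met
7. brake system inspection 706 days ago vs limit 730 → met
Not met: 3, 4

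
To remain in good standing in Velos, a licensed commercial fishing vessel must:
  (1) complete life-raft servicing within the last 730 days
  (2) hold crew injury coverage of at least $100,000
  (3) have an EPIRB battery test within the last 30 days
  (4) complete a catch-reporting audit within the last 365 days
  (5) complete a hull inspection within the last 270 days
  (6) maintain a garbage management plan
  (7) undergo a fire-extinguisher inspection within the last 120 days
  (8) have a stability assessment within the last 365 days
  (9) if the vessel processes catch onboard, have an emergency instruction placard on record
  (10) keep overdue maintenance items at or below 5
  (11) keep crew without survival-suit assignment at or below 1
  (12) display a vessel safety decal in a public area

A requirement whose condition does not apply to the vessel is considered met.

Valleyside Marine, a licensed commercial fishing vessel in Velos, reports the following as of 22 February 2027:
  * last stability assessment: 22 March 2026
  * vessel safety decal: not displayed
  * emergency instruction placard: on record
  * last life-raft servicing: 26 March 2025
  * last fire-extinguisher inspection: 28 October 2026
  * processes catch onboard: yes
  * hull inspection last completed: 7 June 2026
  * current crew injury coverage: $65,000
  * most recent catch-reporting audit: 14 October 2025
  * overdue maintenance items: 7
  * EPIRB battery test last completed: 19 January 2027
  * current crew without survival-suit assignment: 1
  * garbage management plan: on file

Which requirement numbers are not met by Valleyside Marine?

1. life-raft servicing 698 days ago vs limit 730 → met
2. crew injury coverage $65,000 < $100,000 → not met
3. EPIRB battery test 34 days ago vs limit 30 → not met
4. catch-reporting audit 496 days ago vs limit 365 → not met
5. hull inspection 260 days ago vs limit 270 → met
6. garbage management plan present → met
7. fire-extinguisher inspection 117 days ago vs limit 120 → met
8. stability assessment 337 days ago vs limit 365 → met
9. condition 'processes catch onboard' holds; emergency instruction placard present → met
10. overdue maintenance items 7 > 5 → not met
11. crew without survival-suit assignment 1 ≤ 1 → met
12. vessel safety decal absent → not met
Not met: 2, 3, 4, 10, 12

2, 3, 4, 10, 12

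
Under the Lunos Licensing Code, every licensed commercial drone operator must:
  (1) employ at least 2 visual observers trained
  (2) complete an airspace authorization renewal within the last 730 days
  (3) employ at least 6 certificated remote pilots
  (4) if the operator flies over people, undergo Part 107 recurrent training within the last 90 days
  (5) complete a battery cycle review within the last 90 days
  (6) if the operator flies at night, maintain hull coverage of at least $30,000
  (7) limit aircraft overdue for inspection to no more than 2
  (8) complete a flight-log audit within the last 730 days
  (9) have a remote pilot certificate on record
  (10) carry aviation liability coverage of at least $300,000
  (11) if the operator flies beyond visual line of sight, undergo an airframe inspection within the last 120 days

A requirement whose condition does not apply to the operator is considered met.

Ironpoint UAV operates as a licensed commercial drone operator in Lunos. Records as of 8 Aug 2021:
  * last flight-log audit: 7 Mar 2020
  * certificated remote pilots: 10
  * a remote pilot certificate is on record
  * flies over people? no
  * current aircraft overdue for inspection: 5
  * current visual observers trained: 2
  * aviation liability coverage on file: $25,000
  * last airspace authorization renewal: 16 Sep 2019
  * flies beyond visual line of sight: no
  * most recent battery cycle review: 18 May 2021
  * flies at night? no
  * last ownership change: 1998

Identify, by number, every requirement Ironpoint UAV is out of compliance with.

1. visual observers trained 2 ≥ 2 → met
2. airspace authorization renewal 692 days ago vs limit 730 → met
3. certificated remote pilots 10 ≥ 6 → met
4. condition 'flies over people' does not hold → requirement n/a → met
5. battery cycle review 82 days ago vs limit 90 → met
6. condition 'flies at night' does not hold → requirement n/a → met
7. aircraft overdue for inspection 5 > 2 → not met
8. flight-log audit 519 days ago vs limit 730 → met
9. remote pilot certificate present → met
10. aviation liability coverage $25,000 < $300,000 → not met
11. condition 'flies beyond visual line of sight' does not hold → requirement n/a → met
Not met: 7, 10

7, 10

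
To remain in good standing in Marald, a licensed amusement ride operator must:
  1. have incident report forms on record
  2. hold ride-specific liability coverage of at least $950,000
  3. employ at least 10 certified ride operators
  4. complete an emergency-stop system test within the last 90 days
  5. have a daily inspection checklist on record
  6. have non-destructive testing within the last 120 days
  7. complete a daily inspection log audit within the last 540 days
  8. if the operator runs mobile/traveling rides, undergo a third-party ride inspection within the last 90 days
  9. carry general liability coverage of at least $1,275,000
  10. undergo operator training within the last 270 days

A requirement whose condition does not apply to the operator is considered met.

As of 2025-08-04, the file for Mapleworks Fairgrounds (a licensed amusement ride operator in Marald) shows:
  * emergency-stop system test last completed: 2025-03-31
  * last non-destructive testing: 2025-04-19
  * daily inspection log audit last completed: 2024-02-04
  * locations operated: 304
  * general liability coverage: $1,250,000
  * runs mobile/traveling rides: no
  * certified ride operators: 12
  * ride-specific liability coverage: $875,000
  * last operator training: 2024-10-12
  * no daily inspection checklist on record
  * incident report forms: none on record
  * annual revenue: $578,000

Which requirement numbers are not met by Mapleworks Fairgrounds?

1. incident report forms absent → not met
2. ride-specific liability coverage $875,000 < $950,000 → not met
3. certified ride operators 12 ≥ 10 → met
4. emergency-stop system test 126 days ago vs limit 90 → not met
5. daily inspection checklist absent → not met
6. non-destructive testing 107 days ago vs limit 120 → met
7. daily inspection log audit 547 days ago vs limit 540 → not met
8. condition 'runs mobile/traveling rides' does not hold → requirement n/a → met
9. general liability coverage $1,250,000 < $1,275,000 → not met
10. operator training 296 days ago vs limit 270 → not met
Not met: 1, 2, 4, 5, 7, 9, 10

1, 2, 4, 5, 7, 9, 10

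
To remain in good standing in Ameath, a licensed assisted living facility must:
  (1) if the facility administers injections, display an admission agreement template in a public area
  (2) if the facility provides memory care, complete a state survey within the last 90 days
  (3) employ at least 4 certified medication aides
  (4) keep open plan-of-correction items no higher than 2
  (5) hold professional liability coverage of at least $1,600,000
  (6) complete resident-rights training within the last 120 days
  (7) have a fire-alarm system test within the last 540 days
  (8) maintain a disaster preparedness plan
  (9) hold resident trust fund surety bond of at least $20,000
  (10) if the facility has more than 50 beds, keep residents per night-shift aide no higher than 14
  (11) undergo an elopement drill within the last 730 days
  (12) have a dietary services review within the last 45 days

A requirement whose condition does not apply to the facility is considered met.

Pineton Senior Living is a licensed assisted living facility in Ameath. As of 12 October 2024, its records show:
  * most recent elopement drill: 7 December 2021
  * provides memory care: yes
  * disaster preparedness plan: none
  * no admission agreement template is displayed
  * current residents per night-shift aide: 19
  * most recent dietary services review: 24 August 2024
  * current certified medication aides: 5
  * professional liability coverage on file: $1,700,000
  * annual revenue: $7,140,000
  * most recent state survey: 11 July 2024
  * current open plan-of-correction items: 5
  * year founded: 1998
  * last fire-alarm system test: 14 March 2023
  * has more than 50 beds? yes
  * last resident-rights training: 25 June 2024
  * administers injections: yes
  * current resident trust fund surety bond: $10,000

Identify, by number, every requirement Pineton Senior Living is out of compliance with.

1, 2, 4, 7, 8, 9, 10, 11, 12

1. condition 'administers injections' holds; admission agreement template absent → not met
2. condition 'provides memory care' holds; state survey 93 days ago vs limit 90 → not met
3. certified medication aides 5 ≥ 4 → met
4. open plan-of-correction items 5 > 2 → not met
5. professional liability coverage $1,700,000 ≥ $1,600,000 → met
6. resident-rights training 109 days ago vs limit 120 → met
7. fire-alarm system test 578 days ago vs limit 540 → not met
8. disaster preparedness plan absent → not met
9. resident trust fund surety bond $10,000 < $20,000 → not met
10. condition 'has more than 50 beds' holds; residents per night-shift aide 19 > 14 → not met
11. elopement drill 1040 days ago vs limit 730 → not met
12. dietary services review 49 days ago vs limit 45 → not met
Not met: 1, 2, 4, 7, 8, 9, 10, 11, 12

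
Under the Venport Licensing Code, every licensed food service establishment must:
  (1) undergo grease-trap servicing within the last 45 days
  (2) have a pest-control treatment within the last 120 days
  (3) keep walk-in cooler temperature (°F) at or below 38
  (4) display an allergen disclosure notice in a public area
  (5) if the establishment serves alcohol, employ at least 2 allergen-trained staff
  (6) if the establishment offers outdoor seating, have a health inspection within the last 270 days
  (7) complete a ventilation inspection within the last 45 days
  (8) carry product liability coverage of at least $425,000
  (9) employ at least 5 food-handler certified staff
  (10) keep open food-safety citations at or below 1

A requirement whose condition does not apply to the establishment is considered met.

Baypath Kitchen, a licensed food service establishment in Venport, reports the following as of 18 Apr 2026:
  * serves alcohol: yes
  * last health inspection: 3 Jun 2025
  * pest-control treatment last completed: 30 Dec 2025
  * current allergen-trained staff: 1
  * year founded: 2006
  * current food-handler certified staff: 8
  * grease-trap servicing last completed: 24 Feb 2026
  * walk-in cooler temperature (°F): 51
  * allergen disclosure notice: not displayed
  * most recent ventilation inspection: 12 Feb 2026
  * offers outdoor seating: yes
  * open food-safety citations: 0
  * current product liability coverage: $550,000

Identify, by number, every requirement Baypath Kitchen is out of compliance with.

1, 3, 4, 5, 6, 7

1. grease-trap servicing 53 days ago vs limit 45 → not met
2. pest-control treatment 109 days ago vs limit 120 → met
3. walk-in cooler temperature (°F) 51 > 38 → not met
4. allergen disclosure notice absent → not met
5. condition 'serves alcohol' holds; allergen-trained staff 1 < 2 → not met
6. condition 'offers outdoor seating' holds; health inspection 319 days ago vs limit 270 → not met
7. ventilation inspection 65 days ago vs limit 45 → not met
8. product liability coverage $550,000 ≥ $425,000 → met
9. food-handler certified staff 8 ≥ 5 → met
10. open food-safety citations 0 ≤ 1 → met
Not met: 1, 3, 4, 5, 6, 7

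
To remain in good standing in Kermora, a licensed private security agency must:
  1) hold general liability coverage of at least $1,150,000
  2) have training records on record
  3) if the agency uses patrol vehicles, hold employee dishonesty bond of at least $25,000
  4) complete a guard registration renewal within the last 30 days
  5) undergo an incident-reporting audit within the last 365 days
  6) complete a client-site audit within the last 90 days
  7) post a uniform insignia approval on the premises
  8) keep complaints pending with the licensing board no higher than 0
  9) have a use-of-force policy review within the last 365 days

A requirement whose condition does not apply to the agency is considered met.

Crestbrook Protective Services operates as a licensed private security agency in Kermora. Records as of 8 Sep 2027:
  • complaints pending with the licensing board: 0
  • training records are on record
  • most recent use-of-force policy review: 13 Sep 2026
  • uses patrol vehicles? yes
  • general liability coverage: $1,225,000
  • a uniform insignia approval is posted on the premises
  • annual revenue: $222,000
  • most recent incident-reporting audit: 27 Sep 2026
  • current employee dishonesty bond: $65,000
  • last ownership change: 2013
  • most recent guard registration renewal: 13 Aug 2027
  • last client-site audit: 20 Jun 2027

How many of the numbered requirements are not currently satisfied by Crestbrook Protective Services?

1. general liability coverage $1,225,000 ≥ $1,150,000 → met
2. training records present → met
3. condition 'uses patrol vehicles' holds; employee dishonesty bond $65,000 ≥ $25,000 → met
4. guard registration renewal 26 days ago vs limit 30 → met
5. incident-reporting audit 346 days ago vs limit 365 → met
6. client-site audit 80 days ago vs limit 90 → met
7. uniform insignia approval present → met
8. complaints pending with the licensing board 0 ≤ 0 → met
9. use-of-force policy review 360 days ago vs limit 365 → met
Not met: 0 of 9

0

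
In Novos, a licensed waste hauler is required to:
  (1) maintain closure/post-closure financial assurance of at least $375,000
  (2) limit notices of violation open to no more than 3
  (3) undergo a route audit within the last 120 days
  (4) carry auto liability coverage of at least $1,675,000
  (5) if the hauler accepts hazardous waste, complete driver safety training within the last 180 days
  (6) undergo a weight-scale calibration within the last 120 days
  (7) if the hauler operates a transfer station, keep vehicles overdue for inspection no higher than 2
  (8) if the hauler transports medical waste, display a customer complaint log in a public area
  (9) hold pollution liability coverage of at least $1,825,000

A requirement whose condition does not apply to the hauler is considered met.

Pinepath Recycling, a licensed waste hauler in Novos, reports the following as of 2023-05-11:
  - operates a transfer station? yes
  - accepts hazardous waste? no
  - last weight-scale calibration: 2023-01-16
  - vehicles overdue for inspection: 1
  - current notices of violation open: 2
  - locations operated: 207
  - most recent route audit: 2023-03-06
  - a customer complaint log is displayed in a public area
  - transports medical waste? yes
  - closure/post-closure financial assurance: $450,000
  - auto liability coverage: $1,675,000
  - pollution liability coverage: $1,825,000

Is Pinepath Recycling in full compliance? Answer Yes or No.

Yes

1. closure/post-closure financial assurance $450,000 ≥ $375,000 → met
2. notices of violation open 2 ≤ 3 → met
3. route audit 66 days ago vs limit 120 → met
4. auto liability coverage $1,675,000 ≥ $1,675,000 → met
5. condition 'accepts hazardous waste' does not hold → requirement n/a → met
6. weight-scale calibration 115 days ago vs limit 120 → met
7. condition 'operates a transfer station' holds; vehicles overdue for inspection 1 ≤ 2 → met
8. condition 'transports medical waste' holds; customer complaint log present → met
9. pollution liability coverage $1,825,000 ≥ $1,825,000 → met
All met.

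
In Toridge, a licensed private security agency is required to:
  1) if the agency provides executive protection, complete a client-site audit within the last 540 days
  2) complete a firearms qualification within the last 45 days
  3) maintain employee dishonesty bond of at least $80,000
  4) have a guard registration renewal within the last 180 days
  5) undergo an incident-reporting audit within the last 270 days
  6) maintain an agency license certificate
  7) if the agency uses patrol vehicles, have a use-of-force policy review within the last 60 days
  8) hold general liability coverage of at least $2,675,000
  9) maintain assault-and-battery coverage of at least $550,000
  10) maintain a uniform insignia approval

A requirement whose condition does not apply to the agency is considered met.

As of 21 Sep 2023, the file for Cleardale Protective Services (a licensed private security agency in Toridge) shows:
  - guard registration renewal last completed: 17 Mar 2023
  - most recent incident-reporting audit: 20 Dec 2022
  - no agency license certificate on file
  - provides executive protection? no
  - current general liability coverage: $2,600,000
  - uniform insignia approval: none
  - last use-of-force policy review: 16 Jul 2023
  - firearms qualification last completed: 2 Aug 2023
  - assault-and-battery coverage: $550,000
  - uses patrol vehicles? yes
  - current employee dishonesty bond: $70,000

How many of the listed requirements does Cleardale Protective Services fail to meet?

8

1. condition 'provides executive protection' does not hold → requirement n/a → met
2. firearms qualification 50 days ago vs limit 45 → not met
3. employee dishonesty bond $70,000 < $80,000 → not met
4. guard registration renewal 188 days ago vs limit 180 → not met
5. incident-reporting audit 275 days ago vs limit 270 → not met
6. agency license certificate absent → not met
7. condition 'uses patrol vehicles' holds; use-of-force policy review 67 days ago vs limit 60 → not met
8. general liability coverage $2,600,000 < $2,675,000 → not met
9. assault-and-battery coverage $550,000 ≥ $550,000 → met
10. uniform insignia approval absent → not met
Not met: 8 of 10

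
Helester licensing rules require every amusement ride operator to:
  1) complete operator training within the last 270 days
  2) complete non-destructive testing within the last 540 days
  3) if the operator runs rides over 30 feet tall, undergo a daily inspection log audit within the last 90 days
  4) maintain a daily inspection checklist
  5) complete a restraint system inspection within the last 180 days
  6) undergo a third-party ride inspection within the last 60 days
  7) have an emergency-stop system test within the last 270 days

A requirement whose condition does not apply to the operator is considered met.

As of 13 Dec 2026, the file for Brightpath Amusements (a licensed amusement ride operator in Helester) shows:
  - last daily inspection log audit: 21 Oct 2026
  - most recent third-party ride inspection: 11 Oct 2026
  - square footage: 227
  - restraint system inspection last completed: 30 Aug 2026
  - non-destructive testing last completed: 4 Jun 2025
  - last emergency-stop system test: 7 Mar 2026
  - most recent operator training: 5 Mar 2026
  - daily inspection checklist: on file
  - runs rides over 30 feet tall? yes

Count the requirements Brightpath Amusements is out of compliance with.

1. operator training 283 days ago vs limit 270 → not met
2. non-destructive testing 557 days ago vs limit 540 → not met
3. condition 'runs rides over 30 feet tall' holds; daily inspection log audit 53 days ago vs limit 90 → met
4. daily inspection checklist present → met
5. restraint system inspection 105 days ago vs limit 180 → met
6. third-party ride inspection 63 days ago vs limit 60 → not met
7. emergency-stop system test 281 days ago vs limit 270 → not met
Not met: 4 of 7

4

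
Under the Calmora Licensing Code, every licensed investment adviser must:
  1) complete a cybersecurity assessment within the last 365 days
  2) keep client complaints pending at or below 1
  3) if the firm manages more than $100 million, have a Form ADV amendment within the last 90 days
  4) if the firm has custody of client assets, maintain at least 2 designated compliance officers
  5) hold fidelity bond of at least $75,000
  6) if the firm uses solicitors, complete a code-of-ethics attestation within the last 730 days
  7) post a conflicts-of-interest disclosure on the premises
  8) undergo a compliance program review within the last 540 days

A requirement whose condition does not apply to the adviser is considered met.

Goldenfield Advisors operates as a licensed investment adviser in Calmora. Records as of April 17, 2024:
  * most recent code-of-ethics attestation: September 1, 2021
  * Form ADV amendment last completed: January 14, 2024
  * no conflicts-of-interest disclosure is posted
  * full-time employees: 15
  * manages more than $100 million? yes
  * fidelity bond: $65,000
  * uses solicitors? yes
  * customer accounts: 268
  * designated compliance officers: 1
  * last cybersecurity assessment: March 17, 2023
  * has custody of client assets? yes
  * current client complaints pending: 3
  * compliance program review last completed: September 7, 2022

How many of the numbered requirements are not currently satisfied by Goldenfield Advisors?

1. cybersecurity assessment 397 days ago vs limit 365 → not met
2. client complaints pending 3 > 1 → not met
3. condition 'manages more than $100 million' holds; Form ADV amendment 94 days ago vs limit 90 → not met
4. condition 'has custody of client assets' holds; designated compliance officers 1 < 2 → not met
5. fidelity bond $65,000 < $75,000 → not met
6. condition 'uses solicitors' holds; code-of-ethics attestation 959 days ago vs limit 730 → not met
7. conflicts-of-interest disclosure absent → not met
8. compliance program review 588 days ago vs limit 540 → not met
Not met: 8 of 8

8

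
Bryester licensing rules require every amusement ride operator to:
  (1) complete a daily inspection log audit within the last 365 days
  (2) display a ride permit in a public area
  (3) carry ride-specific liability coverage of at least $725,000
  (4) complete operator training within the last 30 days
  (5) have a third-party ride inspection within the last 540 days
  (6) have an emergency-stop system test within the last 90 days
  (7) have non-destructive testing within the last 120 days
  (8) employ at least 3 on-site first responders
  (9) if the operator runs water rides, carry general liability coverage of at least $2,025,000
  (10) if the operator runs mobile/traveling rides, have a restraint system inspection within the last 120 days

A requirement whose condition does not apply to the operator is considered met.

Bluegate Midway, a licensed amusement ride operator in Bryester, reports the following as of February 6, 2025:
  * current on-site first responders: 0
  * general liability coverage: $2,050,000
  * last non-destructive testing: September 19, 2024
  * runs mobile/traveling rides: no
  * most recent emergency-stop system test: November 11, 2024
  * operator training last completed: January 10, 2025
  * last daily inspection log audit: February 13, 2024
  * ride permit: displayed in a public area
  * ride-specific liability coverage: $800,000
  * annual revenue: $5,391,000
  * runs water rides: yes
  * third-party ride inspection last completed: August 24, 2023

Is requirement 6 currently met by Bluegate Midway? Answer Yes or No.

6. emergency-stop system test 87 days ago vs limit 90 → met

Yes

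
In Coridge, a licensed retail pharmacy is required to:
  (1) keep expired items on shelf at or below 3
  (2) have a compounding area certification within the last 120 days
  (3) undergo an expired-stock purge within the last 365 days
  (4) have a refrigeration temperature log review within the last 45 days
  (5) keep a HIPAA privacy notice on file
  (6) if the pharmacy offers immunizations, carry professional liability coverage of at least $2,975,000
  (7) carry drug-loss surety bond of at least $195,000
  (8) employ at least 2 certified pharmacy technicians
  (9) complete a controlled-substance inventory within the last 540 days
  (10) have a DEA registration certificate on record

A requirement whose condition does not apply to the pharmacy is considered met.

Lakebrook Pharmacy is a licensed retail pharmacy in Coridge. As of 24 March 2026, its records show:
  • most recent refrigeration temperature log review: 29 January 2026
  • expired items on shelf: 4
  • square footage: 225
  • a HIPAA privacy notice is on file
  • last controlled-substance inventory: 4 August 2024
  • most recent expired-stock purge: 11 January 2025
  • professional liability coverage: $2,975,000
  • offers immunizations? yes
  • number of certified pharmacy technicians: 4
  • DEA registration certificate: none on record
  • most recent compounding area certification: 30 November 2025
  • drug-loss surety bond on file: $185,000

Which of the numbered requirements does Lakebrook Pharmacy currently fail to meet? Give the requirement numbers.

1, 3, 4, 7, 9, 10

1. expired items on shelf 4 > 3 → not met
2. compounding area certification 114 days ago vs limit 120 → met
3. expired-stock purge 437 days ago vs limit 365 → not met
4. refrigeration temperature log review 54 days ago vs limit 45 → not met
5. HIPAA privacy notice present → met
6. condition 'offers immunizations' holds; professional liability coverage $2,975,000 ≥ $2,975,000 → met
7. drug-loss surety bond $185,000 < $195,000 → not met
8. certified pharmacy technicians 4 ≥ 2 → met
9. controlled-substance inventory 597 days ago vs limit 540 → not met
10. DEA registration certificate absent → not met
Not met: 1, 3, 4, 7, 9, 10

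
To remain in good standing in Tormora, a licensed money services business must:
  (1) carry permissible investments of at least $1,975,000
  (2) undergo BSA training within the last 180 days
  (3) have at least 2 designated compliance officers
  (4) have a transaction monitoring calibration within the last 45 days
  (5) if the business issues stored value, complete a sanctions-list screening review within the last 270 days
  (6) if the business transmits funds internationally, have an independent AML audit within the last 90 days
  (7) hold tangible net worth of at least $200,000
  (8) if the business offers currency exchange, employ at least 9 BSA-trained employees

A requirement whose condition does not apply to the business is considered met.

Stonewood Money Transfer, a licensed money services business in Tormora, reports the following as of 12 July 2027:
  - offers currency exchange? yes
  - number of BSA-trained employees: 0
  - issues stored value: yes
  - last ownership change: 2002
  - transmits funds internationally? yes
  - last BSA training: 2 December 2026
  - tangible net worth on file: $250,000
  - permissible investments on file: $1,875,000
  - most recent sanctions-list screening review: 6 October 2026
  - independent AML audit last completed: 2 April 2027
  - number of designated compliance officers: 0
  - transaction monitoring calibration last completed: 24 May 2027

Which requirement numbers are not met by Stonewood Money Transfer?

1. permissible investments $1,875,000 < $1,975,000 → not met
2. BSA training 222 days ago vs limit 180 → not met
3. designated compliance officers 0 < 2 → not met
4. transaction monitoring calibration 49 days ago vs limit 45 → not met
5. condition 'issues stored value' holds; sanctions-list screening review 279 days ago vs limit 270 → not met
6. condition 'transmits funds internationally' holds; independent AML audit 101 days ago vs limit 90 → not met
7. tangible net worth $250,000 ≥ $200,000 → met
8. condition 'offers currency exchange' holds; BSA-trained employees 0 < 9 → not met
Not met: 1, 2, 3, 4, 5, 6, 8

1, 2, 3, 4, 5, 6, 8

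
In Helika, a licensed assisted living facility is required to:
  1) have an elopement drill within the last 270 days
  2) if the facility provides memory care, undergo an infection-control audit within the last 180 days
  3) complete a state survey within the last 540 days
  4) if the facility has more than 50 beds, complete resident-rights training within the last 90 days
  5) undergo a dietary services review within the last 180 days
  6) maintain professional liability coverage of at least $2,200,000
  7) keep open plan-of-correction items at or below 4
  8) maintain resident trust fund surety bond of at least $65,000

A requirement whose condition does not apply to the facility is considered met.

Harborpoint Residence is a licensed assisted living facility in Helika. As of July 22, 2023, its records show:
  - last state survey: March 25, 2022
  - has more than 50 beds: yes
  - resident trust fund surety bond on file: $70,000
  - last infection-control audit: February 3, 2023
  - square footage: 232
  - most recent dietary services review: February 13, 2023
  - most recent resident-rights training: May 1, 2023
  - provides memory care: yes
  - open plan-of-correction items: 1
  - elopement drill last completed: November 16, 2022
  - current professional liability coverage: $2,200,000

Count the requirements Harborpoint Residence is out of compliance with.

0

1. elopement drill 248 days ago vs limit 270 → met
2. condition 'provides memory care' holds; infection-control audit 169 days ago vs limit 180 → met
3. state survey 484 days ago vs limit 540 → met
4. condition 'has more than 50 beds' holds; resident-rights training 82 days ago vs limit 90 → met
5. dietary services review 159 days ago vs limit 180 → met
6. professional liability coverage $2,200,000 ≥ $2,200,000 → met
7. open plan-of-correction items 1 ≤ 4 → met
8. resident trust fund surety bond $70,000 ≥ $65,000 → met
Not met: 0 of 8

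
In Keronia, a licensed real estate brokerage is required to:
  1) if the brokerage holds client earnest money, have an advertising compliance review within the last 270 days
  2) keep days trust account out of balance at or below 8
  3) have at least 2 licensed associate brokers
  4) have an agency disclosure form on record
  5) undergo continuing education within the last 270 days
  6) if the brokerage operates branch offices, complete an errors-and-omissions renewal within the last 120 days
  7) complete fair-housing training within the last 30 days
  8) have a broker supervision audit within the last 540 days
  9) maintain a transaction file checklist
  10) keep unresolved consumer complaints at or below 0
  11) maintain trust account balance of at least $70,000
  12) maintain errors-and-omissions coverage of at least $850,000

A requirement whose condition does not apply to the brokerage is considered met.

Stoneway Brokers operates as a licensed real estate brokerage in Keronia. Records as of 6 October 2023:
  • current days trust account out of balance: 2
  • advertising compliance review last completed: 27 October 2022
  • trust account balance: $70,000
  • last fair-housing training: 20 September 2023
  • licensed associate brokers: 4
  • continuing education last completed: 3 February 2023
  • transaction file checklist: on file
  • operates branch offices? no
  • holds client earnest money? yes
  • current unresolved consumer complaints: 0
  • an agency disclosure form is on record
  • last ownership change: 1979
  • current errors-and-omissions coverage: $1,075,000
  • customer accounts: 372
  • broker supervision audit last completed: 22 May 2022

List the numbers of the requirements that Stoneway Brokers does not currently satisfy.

1

1. condition 'holds client earnest money' holds; advertising compliance review 344 days ago vs limit 270 → not met
2. days trust account out of balance 2 ≤ 8 → met
3. licensed associate brokers 4 ≥ 2 → met
4. agency disclosure form present → met
5. continuing education 245 days ago vs limit 270 → met
6. condition 'operates branch offices' does not hold → requirement n/a → met
7. fair-housing training 16 days ago vs limit 30 → met
8. broker supervision audit 502 days ago vs limit 540 → met
9. transaction file checklist present → met
10. unresolved consumer complaints 0 ≤ 0 → met
11. trust account balance $70,000 ≥ $70,000 → met
12. errors-and-omissions coverage $1,075,000 ≥ $850,000 → met
Not met: 1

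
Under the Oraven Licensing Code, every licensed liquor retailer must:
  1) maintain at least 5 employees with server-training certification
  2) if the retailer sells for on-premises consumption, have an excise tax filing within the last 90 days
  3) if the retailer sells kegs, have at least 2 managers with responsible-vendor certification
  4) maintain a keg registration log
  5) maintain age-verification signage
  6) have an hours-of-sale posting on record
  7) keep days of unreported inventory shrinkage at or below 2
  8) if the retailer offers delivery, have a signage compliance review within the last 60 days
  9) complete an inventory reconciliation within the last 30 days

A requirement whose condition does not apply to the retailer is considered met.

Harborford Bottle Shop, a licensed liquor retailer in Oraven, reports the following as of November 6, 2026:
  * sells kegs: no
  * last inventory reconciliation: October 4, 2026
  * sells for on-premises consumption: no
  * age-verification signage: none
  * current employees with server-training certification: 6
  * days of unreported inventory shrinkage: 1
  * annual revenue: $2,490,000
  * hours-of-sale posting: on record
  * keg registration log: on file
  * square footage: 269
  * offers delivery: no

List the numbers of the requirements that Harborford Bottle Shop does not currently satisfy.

5, 9

1. employees with server-training certification 6 ≥ 5 → met
2. condition 'sells for on-premises consumption' does not hold → requirement n/a → met
3. condition 'sells kegs' does not hold → requirement n/a → met
4. keg registration log present → met
5. age-verification signage absent → not met
6. hours-of-sale posting present → met
7. days of unreported inventory shrinkage 1 ≤ 2 → met
8. condition 'offers delivery' does not hold → requirement n/a → met
9. inventory reconciliation 33 days ago vs limit 30 → not met
Not met: 5, 9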